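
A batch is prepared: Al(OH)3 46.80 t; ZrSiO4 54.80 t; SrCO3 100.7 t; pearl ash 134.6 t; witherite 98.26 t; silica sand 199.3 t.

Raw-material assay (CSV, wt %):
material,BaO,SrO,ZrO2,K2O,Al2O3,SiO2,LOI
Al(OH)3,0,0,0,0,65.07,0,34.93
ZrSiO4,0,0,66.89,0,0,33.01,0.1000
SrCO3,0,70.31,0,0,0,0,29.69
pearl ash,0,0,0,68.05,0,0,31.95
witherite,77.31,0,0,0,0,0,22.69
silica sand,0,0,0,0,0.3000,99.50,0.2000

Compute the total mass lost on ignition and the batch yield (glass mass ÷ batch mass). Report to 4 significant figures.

LOI loss = 112.0 t; glass = 522.5 t; yield = 82.35%

Mid-chain values are displayed rounded to four significant figures across the worked steps; every computation carries full float precision in all steps; exactly one rounding is applied to each reported result. Derived quantities (the yield, glass mass, totals, six oxide percentages, ignition loss) are rebuilt using the weight values on 522.5 t of glass at full precision, as given in the problem or answer text.
Material-by-material LOI:
  Al(OH)3: 46.80 × 0.3493 = 16.35 t
  ZrSiO4: 54.80 × 0.001000 = 0.05480 t
  SrCO3: 100.7 × 0.2969 = 29.90 t
  pearl ash: 134.6 × 0.3195 = 43.00 t
  witherite: 98.26 × 0.2269 = 22.30 t
  silica sand: 199.3 × 0.002000 = 0.3986 t
Total LOI = 112.0 t
Glass = batch − LOI = 634.5 − 112.0 = 522.5 t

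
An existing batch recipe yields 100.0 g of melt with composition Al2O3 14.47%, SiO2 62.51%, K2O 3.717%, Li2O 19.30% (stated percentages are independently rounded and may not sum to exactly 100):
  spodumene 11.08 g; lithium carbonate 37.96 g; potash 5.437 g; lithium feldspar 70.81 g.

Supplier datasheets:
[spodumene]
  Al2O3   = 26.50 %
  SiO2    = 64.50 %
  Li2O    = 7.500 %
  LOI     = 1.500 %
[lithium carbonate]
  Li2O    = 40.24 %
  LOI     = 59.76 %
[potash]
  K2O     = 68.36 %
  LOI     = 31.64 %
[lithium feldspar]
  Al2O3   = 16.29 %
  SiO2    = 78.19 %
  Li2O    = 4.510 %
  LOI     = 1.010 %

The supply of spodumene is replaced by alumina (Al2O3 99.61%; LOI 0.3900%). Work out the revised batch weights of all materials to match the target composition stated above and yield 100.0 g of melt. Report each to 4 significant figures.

The working math keeps full precision throughout; working values are displayed with 4-significant-digit rounding across the worked steps. A single rounding produces every reported figure. The derived quantities (ignition loss, four oxide percentages, the totals, the yield, glass mass) are recomputed at exact precision using the weight values per 100.0 g of glass, as they appear in the question or the answer.
Per-oxide target masses for 100.0 g melt:
  Al2O3: 14.47% × 100.0 = 14.47 g
  SiO2: 62.51% × 100.0 = 62.51 g
  K2O: 3.717% × 100.0 = 3.717 g
  Li2O: 19.30% × 100.0 = 19.30 g
Verifying the oxide balance using the reported weights, against the basis in use (sums match the target masses once rounding is allowed for):
  Al2O3: 1.452·0.9961 + 79.95·0.1629 = 14.47 g (target 14.47 g)
  SiO2: 79.95·0.7819 = 62.51 g (target 62.51 g)
  K2O: 5.437·0.6836 = 3.717 g (target 3.717 g)
  Li2O: 39.00·0.4024 + 79.95·0.04510 = 19.30 g (target 19.30 g)
Glass-mass closure: batch Σ − ignition loss = 100.0 g (targets for the oxides total 100.0 g; against the stated basis, 100.0 g — any gap is answer rounding).
Summing the batch: Σ batch = 125.8 g; the LOI term Σ batch·LOI equals 25.84 g; yield = glass ÷ total batch = 79.47%.

Revised batch per 100.0 g melt:
  alumina: 1.452 g
  lithium carbonate: 39.00 g
  potash: 5.437 g
  lithium feldspar: 79.95 g
Total batch = 125.8 g; LOI loss = 25.84 g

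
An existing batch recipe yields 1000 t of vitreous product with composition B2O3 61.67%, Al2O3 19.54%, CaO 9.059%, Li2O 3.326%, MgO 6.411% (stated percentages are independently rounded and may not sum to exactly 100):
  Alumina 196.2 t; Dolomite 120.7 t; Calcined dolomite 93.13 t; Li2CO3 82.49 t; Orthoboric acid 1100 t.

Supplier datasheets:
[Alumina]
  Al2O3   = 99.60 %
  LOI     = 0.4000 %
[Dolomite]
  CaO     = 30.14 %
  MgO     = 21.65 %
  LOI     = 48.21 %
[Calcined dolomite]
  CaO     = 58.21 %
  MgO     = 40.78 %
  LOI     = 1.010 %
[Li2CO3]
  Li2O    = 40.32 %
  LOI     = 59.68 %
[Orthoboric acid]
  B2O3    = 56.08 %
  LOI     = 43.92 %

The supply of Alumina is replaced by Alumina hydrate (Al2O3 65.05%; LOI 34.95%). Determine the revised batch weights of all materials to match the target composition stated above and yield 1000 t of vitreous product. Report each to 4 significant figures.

Revised batch per 1000 t vitreous product:
  Alumina hydrate: 300.4 t
  Dolomite: 120.7 t
  Calcined dolomite: 93.13 t
  Li2CO3: 82.49 t
  Orthoboric acid: 1100 t
Total batch = 1697 t; LOI loss = 696.5 t

Every computation carries full precision through every step — working values are printed, rounded to four significant digits, across the worked steps; each reported figure receives exactly one rounding. The derived quantities, which include ignition loss, the yield, net glass mass, the totals, the five compositions, are rebuilt at full float precision, exactly as shown in either problem or answer, from the weighed amounts for 1000 t of glass.
Target oxide masses per 1000 t vitreous product:
  B2O3: 61.67% × 1000 = 616.7 t
  Al2O3: 19.54% × 1000 = 195.4 t
  CaO: 9.059% × 1000 = 90.59 t
  Li2O: 3.326% × 1000 = 33.26 t
  MgO: 6.411% × 1000 = 64.11 t
Checking each oxide sum from the weights as reported, per the basis as stated (every target is met by its sum up to rounding of the answer):
  B2O3: 1100·0.5608 = 616.9 t (target 616.7 t)
  Al2O3: 300.4·0.6505 = 195.4 t (target 195.4 t)
  CaO: 120.7·0.3014 + 93.13·0.5821 = 90.59 t (target 90.59 t)
  Li2O: 82.49·0.4032 = 33.26 t (target 33.26 t)
  MgO: 120.7·0.2165 + 93.13·0.4078 = 64.11 t (target 64.11 t)
Glass mass check: net batch after ignition = 1000 t (summing oxide targets gives 1000 t; the stated basis being 1000 t — differing by rounding only).
Summing the batch: Σ batch = 1697 t; the LOI term Σ batch·LOI equals 696.5 t; the yield ratio, glass ÷ batch: 58.95%.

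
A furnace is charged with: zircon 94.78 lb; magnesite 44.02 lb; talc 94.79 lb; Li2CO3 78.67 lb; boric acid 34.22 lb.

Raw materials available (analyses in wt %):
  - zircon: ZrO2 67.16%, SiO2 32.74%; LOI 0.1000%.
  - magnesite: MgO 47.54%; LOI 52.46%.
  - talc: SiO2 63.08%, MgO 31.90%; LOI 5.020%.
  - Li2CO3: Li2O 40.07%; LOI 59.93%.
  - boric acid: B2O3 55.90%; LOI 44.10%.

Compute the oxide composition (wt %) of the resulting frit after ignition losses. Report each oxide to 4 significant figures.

Exact precision is held in all steps. Intermediates are shown, rounded to four significant digits, when written out. A single rounding yields each reported result — all derived quantities, including LOI, the yield, the totals, net glass mass, five oxide percentages, are rebuilt from the batch weights at 256.3 lb of glass at full precision as quoted within question or answer.
Mass of each oxide from the mix:
  ZrO2: 94.78·0.6716 = 63.65 lb
  B2O3: 34.22·0.5590 = 19.13 lb
  SiO2: 94.78·0.3274 + 94.79·0.6308 = 90.82 lb
  MgO: 44.02·0.4754 + 94.79·0.3190 = 51.17 lb
  Li2O: 78.67·0.4007 = 31.52 lb
LOI: 94.78·0.001000 + 44.02·0.5246 + 94.79·0.05020 + 78.67·0.5993 + 34.22·0.4410 = 90.18 lb
Glass = total batch minus LOI = 346.5 − 90.18 = 256.3 lb (the oxide masses sum to this)
wt % = 100 × oxide mass / glass mass

Glass mass = 256.3 lb (batch 346.5 − LOI 90.18).
Composition: ZrO2 24.84%, B2O3 7.464%, SiO2 35.44%, MgO 19.96%, Li2O 12.30%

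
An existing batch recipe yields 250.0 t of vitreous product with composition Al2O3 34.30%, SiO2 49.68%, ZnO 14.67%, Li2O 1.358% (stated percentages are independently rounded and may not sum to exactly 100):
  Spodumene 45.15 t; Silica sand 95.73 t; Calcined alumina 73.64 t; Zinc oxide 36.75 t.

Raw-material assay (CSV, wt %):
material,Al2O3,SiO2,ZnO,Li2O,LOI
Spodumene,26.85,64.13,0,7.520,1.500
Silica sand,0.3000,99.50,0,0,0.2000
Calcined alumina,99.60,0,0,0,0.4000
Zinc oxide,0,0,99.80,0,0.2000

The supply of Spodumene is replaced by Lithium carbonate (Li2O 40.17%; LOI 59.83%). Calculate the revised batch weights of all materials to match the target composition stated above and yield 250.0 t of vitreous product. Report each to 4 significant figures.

In-progress results are printed (rounded to four significant digits) on the page. The working math runs at full float precision from start to finish; each reported figure takes a single rounding; derived quantities (the four compositions, ignition loss, net glass mass, the yield, the totals) are re-derived from the batch weights on 250.0 t of glass at full float precision as quoted within the problem or answer text.
The oxide mass targets at 250.0 t vitreous product:
  Al2O3: 34.30% × 250.0 = 85.75 t
  SiO2: 49.68% × 250.0 = 124.2 t
  ZnO: 14.67% × 250.0 = 36.67 t
  Li2O: 1.358% × 250.0 = 3.395 t
Mass-balance tally per oxide given the weights on record, for the quoted basis mass (sums match the target masses once rounding is allowed for):
  Al2O3: 124.8·0.003000 + 85.72·0.9960 = 85.75 t (target 85.75 t)
  SiO2: 124.8·0.9950 = 124.2 t (target 124.2 t)
  ZnO: 36.75·0.9980 = 36.68 t (target 36.67 t)
  Li2O: 8.452·0.4017 = 3.395 t (target 3.395 t)
Mass balance on the glass: Σ batch − LOI loss = 250.0 t (targets for the oxides total 250.0 t; with the basis standing at 250.0 t — rounding explains the deltas).
Adding the batch up: Σ batch = 255.7 t; ignition loss, Σ(batch × LOI) = 5.723 t; glass ÷ batch gives a yield of 97.76%.

Revised batch per 250.0 t vitreous product:
  Lithium carbonate: 8.452 t
  Silica sand: 124.8 t
  Calcined alumina: 85.72 t
  Zinc oxide: 36.75 t
Total batch = 255.7 t; LOI loss = 5.723 t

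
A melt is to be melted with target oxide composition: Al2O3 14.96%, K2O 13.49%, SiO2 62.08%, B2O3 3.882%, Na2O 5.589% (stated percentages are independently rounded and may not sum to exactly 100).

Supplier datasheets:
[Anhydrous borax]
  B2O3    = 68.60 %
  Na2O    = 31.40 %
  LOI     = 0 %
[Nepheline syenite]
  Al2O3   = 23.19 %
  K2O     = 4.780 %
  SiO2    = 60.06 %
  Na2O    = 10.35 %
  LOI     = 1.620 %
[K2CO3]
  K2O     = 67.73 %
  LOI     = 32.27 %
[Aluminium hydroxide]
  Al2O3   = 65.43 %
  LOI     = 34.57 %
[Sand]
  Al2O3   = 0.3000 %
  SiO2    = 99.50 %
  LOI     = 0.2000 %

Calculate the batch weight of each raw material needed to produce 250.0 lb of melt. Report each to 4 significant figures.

Batch per 250.0 lb melt:
  Anhydrous borax: 14.15 lb
  Nepheline syenite: 92.08 lb
  K2CO3: 43.29 lb
  Aluminium hydroxide: 24.06 lb
  Sand: 100.4 lb
Total batch = 274.0 lb; LOI loss = 23.98 lb; yield = 91.25%

Full precision is kept in every operation. Mid-chain values are displayed rounded off to 4 significant digits in the printout; each reported figure takes exactly one rounding. Derived quantities, including glass mass, five oxide percentages, the yield, LOI, the totals, are carried from the batch weights per 250.0 lb of glass at full float precision, as quoted within the problem or the answer.
The oxide mass targets at 250.0 lb melt:
  Al2O3: 14.96% × 250.0 = 37.40 lb
  K2O: 13.49% × 250.0 = 33.72 lb
  SiO2: 62.08% × 250.0 = 155.2 lb
  B2O3: 3.882% × 250.0 = 9.705 lb
  Na2O: 5.589% × 250.0 = 13.97 lb
Per-oxide balance check on the weights just shown, on the stated basis (summed amounts equal target values inside rounding margins):
  Al2O3: 92.08·0.2319 + 24.06·0.6543 + 100.4·0.003000 = 37.40 lb (target 37.40 lb)
  K2O: 92.08·0.04780 + 43.29·0.6773 = 33.72 lb (target 33.72 lb)
  SiO2: 92.08·0.6006 + 100.4·0.9950 = 155.2 lb (target 155.2 lb)
  B2O3: 14.15·0.6860 = 9.707 lb (target 9.705 lb)
  Na2O: 14.15·0.3140 + 92.08·0.1035 = 13.97 lb (target 13.97 lb)
Glass mass check: whole batch net of LOI = 250.0 lb (the targets, summed, come to 250.0 lb; the stated basis being 250.0 lb — any gap is answer rounding).
Total batch = Σ batch = 274.0 lb; Σ batch·LOI gives LOI loss = 23.98 lb; yield = glass ÷ total batch = 91.25%.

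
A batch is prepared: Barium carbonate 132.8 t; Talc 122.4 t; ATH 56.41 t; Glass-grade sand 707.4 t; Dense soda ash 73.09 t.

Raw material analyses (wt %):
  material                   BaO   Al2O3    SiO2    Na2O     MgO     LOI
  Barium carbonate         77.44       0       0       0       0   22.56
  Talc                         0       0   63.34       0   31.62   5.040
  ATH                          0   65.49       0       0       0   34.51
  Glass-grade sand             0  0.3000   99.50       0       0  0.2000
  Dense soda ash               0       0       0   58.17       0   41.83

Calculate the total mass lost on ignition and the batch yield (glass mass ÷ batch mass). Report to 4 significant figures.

Rounding to 4 significant digits governs every intermediate as displayed; all arithmetic maintains exact precision in every operation — each reported value includes exactly one rounding. The derived quantities, which include glass mass, the totals, the yield, the five compositions, LOI, are carried at full float precision, as set out in the problem or the answer, starting from the weights at 1005 t of glass.
LOI of each material in turn:
  Barium carbonate: 132.8 × 0.2256 = 29.96 t
  Talc: 122.4 × 0.05040 = 6.169 t
  ATH: 56.41 × 0.3451 = 19.47 t
  Glass-grade sand: 707.4 × 0.002000 = 1.415 t
  Dense soda ash: 73.09 × 0.4183 = 30.57 t
Total LOI = 87.58 t
Glass = batch − LOI = 1092 − 87.58 = 1005 t

LOI loss = 87.58 t; glass = 1005 t; yield = 91.98%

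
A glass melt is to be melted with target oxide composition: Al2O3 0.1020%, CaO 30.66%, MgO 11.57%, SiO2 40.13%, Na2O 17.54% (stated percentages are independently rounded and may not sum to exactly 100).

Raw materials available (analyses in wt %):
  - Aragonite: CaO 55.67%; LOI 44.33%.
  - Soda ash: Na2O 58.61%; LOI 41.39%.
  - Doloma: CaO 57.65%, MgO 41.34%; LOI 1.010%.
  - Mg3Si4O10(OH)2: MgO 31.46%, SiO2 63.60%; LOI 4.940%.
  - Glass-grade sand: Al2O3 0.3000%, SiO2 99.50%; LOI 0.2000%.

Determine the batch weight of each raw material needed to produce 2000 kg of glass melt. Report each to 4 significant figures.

Intermediates are displayed, rounded to four significant digits, at each printed step. Every computation carries full float precision at each step — a single rounding completes every reported figure. Derived quantities, including the yield, glass mass, ignition loss, the totals, five oxide percentages, are rebuilt starting from the weights for 2000 kg of glass at exact precision exactly as shown in either problem or answer.
Per-oxide target masses for 2000 kg glass melt:
  Al2O3: 0.1020% × 2000 = 2.040 kg
  CaO: 30.66% × 2000 = 613.2 kg
  MgO: 11.57% × 2000 = 231.4 kg
  SiO2: 40.13% × 2000 = 802.6 kg
  Na2O: 17.54% × 2000 = 350.8 kg
Mass-balance tally per oxide per the reported batch figures, relative to the basis at hand (oxide sums agree with the targets modulo rounding of the values):
  Al2O3: 680.0·0.003000 = 2.040 kg (target 2.040 kg)
  CaO: 678.0·0.5567 + 409.0·0.5765 = 613.2 kg (target 613.2 kg)
  MgO: 409.0·0.4134 + 198.1·0.3146 = 231.4 kg (target 231.4 kg)
  SiO2: 198.1·0.6360 + 680.0·0.9950 = 802.6 kg (target 802.6 kg)
  Na2O: 598.5·0.5861 = 350.8 kg (target 350.8 kg)
Glass mass check: net batch after ignition = 2000 kg (oxide target masses add up to 2000 kg; the stated basis being 2000 kg — a pure rounding effect).
Whole-batch sum: Σ batch = 2564 kg; LOI loss = Σ batch·LOI = 563.6 kg; glass ÷ batch gives a yield of 78.02%.

Batch per 2000 kg glass melt:
  Aragonite: 678.0 kg
  Soda ash: 598.5 kg
  Doloma: 409.0 kg
  Mg3Si4O10(OH)2: 198.1 kg
  Glass-grade sand: 680.0 kg
Total batch = 2564 kg; LOI loss = 563.6 kg; yield = 78.02%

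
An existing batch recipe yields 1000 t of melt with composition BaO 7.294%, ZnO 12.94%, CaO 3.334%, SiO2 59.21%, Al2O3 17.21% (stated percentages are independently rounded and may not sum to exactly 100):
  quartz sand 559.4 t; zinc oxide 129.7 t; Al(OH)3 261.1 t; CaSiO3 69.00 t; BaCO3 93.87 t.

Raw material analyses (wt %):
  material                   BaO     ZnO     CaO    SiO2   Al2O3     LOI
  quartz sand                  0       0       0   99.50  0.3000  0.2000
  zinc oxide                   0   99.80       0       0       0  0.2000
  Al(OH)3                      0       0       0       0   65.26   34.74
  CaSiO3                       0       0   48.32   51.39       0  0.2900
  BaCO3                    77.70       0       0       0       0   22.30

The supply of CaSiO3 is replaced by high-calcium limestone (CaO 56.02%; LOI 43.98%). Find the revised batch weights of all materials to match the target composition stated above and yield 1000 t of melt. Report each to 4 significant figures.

All internal work keeps exact precision in all steps. In-progress results are printed rounded to 4 significant digits in the working; every reported value includes exactly one rounding — derived quantities are re-derived starting from the weights on 1000 t of glass in full float precision (five oxide percentages, the totals, ignition loss, the yield, glass mass), exactly as shown in the question or the answer.
Per-oxide target masses for 1000 t melt:
  BaO: 7.294% × 1000 = 72.94 t
  ZnO: 12.94% × 1000 = 129.4 t
  CaO: 3.334% × 1000 = 33.34 t
  SiO2: 59.21% × 1000 = 592.1 t
  Al2O3: 17.21% × 1000 = 172.1 t
Oxide-by-oxide audit applying the batch weights above, under the basis named above (every target is met by its sum once rounding is allowed for):
  BaO: 93.87·0.7770 = 72.94 t (target 72.94 t)
  ZnO: 129.7·0.9980 = 129.4 t (target 129.4 t)
  CaO: 59.51·0.5602 = 33.34 t (target 33.34 t)
  SiO2: 595.1·0.9950 = 592.1 t (target 592.1 t)
  Al2O3: 595.1·0.003000 + 261.0·0.6526 = 172.1 t (target 172.1 t)
Glass-mass bookkeeping: the batch minus its LOI: 1000 t (oxide target masses add up to 999.9 t; against the stated basis, 1000 t — a pure rounding effect).
Whole-batch sum: Σ batch = 1139 t; ignition loss, Σ(batch × LOI) = 139.2 t; as yield: glass ÷ batch → 87.78%.

Revised batch per 1000 t melt:
  quartz sand: 595.1 t
  zinc oxide: 129.7 t
  Al(OH)3: 261.0 t
  high-calcium limestone: 59.51 t
  BaCO3: 93.87 t
Total batch = 1139 t; LOI loss = 139.2 t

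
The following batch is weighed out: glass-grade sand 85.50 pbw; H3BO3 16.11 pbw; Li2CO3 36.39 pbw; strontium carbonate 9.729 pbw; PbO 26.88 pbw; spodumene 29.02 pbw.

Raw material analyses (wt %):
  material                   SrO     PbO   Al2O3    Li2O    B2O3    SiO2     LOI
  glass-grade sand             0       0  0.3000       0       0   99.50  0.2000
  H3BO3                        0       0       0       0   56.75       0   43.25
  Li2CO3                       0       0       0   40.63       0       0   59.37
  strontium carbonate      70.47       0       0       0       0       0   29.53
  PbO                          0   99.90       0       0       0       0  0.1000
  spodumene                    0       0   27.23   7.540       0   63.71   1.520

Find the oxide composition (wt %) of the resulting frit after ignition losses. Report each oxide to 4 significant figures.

Glass mass = 171.5 pbw (batch 203.6 − LOI 32.08).
Composition: SrO 3.997%, PbO 15.65%, Al2O3 4.756%, Li2O 9.894%, B2O3 5.329%, SiO2 60.37%

Full float precision is kept in every operation. Mid-chain values are printed, rounded to 4 significant digits, between the steps. Each reported figure is rounded once only. All derived quantities (LOI, yield, six oxide percentages, the totals, glass mass) are re-derived in exact precision from the weighed amounts per 171.5 pbw of glass exactly as shown in the problem or the answer.
Mass of each oxide from the mix:
  SrO: 9.729·0.7047 = 6.856 pbw
  PbO: 26.88·0.9990 = 26.85 pbw
  Al2O3: 85.50·0.003000 + 29.02·0.2723 = 8.159 pbw
  Li2O: 36.39·0.4063 + 29.02·0.07540 = 16.97 pbw
  B2O3: 16.11·0.5675 = 9.142 pbw
  SiO2: 85.50·0.9950 + 29.02·0.6371 = 103.6 pbw
LOI: 85.50·0.002000 + 16.11·0.4325 + 36.39·0.5937 + 9.729·0.2953 + 26.88·0.001000 + 29.02·0.01520 = 32.08 pbw
Net of LOI, the glass mass = 203.6 − 32.08 = 171.5 pbw (equal to the oxide-mass sum)
percent by weight: oxide/glass ×100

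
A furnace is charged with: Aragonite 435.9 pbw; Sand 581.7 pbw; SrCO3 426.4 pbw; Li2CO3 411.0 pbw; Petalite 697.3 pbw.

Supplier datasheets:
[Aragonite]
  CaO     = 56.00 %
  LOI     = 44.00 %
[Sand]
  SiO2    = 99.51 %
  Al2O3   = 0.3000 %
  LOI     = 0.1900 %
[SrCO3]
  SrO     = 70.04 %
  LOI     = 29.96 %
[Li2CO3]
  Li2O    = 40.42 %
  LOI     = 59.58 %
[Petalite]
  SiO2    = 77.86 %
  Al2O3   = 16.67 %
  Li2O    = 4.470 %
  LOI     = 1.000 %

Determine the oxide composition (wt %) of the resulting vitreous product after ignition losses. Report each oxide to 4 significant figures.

Glass mass = 1980 pbw (batch 2552 − LOI 572.5).
Composition: SiO2 56.66%, SrO 15.08%, CaO 12.33%, Al2O3 5.959%, Li2O 9.965%

In-progress results appear rounded off to 4 significant digits as written — all arithmetic keeps full float precision at each step — each reported value is rounded just once — the derived quantities (net glass mass, totals, the yield, the five compositions, ignition loss) are recomputed in full float precision starting from the weights for 1980 pbw of glass as set out in the problem or the answer.
Oxide masses out of the charge:
  SiO2: 581.7·0.9951 + 697.3·0.7786 = 1122 pbw
  SrO: 426.4·0.7004 = 298.7 pbw
  CaO: 435.9·0.5600 = 244.1 pbw
  Al2O3: 581.7·0.003000 + 697.3·0.1667 = 118.0 pbw
  Li2O: 411.0·0.4042 + 697.3·0.04470 = 197.3 pbw
LOI: 435.9·0.4400 + 581.7·0.001900 + 426.4·0.2996 + 411.0·0.5958 + 697.3·0.01000 = 572.5 pbw
Glass = total batch minus LOI = 2552 − 572.5 = 1980 pbw (matching Σ of the oxides)
oxide / glass × 100 gives the wt %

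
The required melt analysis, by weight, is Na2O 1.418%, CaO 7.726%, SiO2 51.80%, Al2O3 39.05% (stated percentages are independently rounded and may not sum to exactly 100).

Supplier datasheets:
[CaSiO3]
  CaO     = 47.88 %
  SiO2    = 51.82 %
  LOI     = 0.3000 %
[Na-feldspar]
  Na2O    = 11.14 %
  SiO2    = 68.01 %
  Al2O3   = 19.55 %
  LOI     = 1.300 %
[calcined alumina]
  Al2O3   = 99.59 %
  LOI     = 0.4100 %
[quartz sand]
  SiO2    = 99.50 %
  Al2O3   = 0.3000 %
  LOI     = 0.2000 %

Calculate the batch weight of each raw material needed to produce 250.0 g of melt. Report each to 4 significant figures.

In-progress results are displayed, rounded to four significant figures, at each printed step — the working math maintains full precision through every step — every reported figure takes a single rounding — all derived quantities (LOI, yield, glass mass, totals, four oxide percentages) are computed at full float precision from the batch weights on 250.0 g of glass as written in the problem or answer text.
Target oxide masses per 250.0 g melt:
  Na2O: 1.418% × 250.0 = 3.545 g
  CaO: 7.726% × 250.0 = 19.32 g
  SiO2: 51.80% × 250.0 = 129.5 g
  Al2O3: 39.05% × 250.0 = 97.62 g
Balance tally, oxide-wise, using the reported weights, per the basis as stated (sum by sum, the targets are met once rounding is allowed for):
  Na2O: 31.82·0.1114 = 3.545 g (target 3.545 g)
  CaO: 40.34·0.4788 = 19.31 g (target 19.32 g)
  SiO2: 40.34·0.5182 + 31.82·0.6801 + 87.39·0.9950 = 129.5 g (target 129.5 g)
  Al2O3: 31.82·0.1955 + 91.52·0.9959 + 87.39·0.003000 = 97.63 g (target 97.62 g)
The glass-mass cross-check: whole batch net of LOI = 250.0 g (the targets, summed, come to 250.0 g; against the stated basis, 250.0 g — rounding explains the deltas).
Whole-batch sum: Σ batch = 251.1 g; ignition loss, Σ(batch × LOI) = 1.085 g; glass ÷ batch gives a yield of 99.57%.

Batch per 250.0 g melt:
  CaSiO3: 40.34 g
  Na-feldspar: 31.82 g
  calcined alumina: 91.52 g
  quartz sand: 87.39 g
Total batch = 251.1 g; LOI loss = 1.085 g; yield = 99.57%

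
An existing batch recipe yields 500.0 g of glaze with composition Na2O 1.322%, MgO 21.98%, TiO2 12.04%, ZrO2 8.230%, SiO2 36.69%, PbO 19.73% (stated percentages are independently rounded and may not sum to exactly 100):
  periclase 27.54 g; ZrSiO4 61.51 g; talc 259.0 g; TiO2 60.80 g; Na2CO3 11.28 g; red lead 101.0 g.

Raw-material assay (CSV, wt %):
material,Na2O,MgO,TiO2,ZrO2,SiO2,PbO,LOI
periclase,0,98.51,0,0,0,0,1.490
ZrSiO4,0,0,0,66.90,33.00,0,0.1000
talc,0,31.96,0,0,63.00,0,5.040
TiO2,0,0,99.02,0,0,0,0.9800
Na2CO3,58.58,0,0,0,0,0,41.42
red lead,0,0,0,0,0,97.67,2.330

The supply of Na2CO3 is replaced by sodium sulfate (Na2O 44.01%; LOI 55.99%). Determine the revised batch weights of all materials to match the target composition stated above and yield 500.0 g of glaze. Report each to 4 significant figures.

Working values are displayed (rounded to 4 significant figures) alongside each step; each numeric step maintains full float precision in every operation. A single rounding produces every reported result; the derived quantities, including the six compositions, the totals, LOI, net glass mass, yield, are recomputed using the weight values per 500.0 g of glass in full float precision exactly as shown in question or answer.
Per-oxide target masses for 500.0 g glaze:
  Na2O: 1.322% × 500.0 = 6.610 g
  MgO: 21.98% × 500.0 = 109.9 g
  TiO2: 12.04% × 500.0 = 60.20 g
  ZrO2: 8.230% × 500.0 = 41.15 g
  SiO2: 36.69% × 500.0 = 183.4 g
  PbO: 19.73% × 500.0 = 98.65 g
Verifying the oxide balance per the reported batch figures, for the quoted basis mass (target by target, the sums agree within answer rounding):
  Na2O: 15.02·0.4401 = 6.610 g (target 6.610 g)
  MgO: 27.54·0.9851 + 259.0·0.3196 = 109.9 g (target 109.9 g)
  TiO2: 60.80·0.9902 = 60.20 g (target 60.20 g)
  ZrO2: 61.51·0.6690 = 41.15 g (target 41.15 g)
  SiO2: 61.51·0.3300 + 259.0·0.6300 = 183.5 g (target 183.4 g)
  PbO: 101.0·0.9767 = 98.65 g (target 98.65 g)
Glass-mass bookkeeping: batch total minus LOI = 500.0 g (summing oxide targets gives 500.0 g; stated basis 500.0 g — differing by rounding only).
Adding the batch up: Σ batch = 524.9 g; LOI loss = Σ batch·LOI = 24.88 g; the yield ratio, glass ÷ batch: 95.26%.

Revised batch per 500.0 g glaze:
  periclase: 27.54 g
  ZrSiO4: 61.51 g
  talc: 259.0 g
  TiO2: 60.80 g
  sodium sulfate: 15.02 g
  red lead: 101.0 g
Total batch = 524.9 g; LOI loss = 24.88 g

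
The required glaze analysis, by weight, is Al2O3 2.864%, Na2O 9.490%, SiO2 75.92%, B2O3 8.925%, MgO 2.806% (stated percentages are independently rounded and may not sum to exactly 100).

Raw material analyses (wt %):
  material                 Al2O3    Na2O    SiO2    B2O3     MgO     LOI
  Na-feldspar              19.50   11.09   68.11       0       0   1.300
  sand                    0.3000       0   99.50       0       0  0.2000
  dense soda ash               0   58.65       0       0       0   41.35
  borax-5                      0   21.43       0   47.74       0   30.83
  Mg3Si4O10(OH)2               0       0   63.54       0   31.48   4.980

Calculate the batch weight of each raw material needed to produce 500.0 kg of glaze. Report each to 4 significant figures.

In-progress results are shown rounded to 4 significant figures across the worked steps; all internal work runs at full float precision at each step — each reported figure takes just one rounding; all derived quantities are re-derived in full float precision (five oxide percentages, LOI, the totals, the yield, net glass mass) using the weight values at 500.0 kg of glass as they appear in the question or the answer.
The oxide mass targets at 500.0 kg glaze:
  Al2O3: 2.864% × 500.0 = 14.32 kg
  Na2O: 9.490% × 500.0 = 47.45 kg
  SiO2: 75.92% × 500.0 = 379.6 kg
  B2O3: 8.925% × 500.0 = 44.62 kg
  MgO: 2.806% × 500.0 = 14.03 kg
Balance tally, oxide-wise, given the weights on record, at the basis given (every target is met by its sum once rounding is allowed for):
  Al2O3: 68.73·0.1950 + 306.0·0.003000 = 14.32 kg (target 14.32 kg)
  Na2O: 68.73·0.1109 + 33.75·0.5865 + 93.48·0.2143 = 47.45 kg (target 47.45 kg)
  SiO2: 68.73·0.6811 + 306.0·0.9950 + 44.57·0.6354 = 379.6 kg (target 379.6 kg)
  B2O3: 93.48·0.4774 = 44.63 kg (target 44.62 kg)
  MgO: 44.57·0.3148 = 14.03 kg (target 14.03 kg)
Mass balance on the glass: the batch minus its LOI: 500.0 kg (the Σ of target masses is 500.0 kg; stated basis 500.0 kg — deltas are rounding alone).
Total batch = Σ batch = 546.5 kg; LOI loss = Σ batch·LOI = 46.50 kg; yield: glass divided by total = 91.49%.

Batch per 500.0 kg glaze:
  Na-feldspar: 68.73 kg
  sand: 306.0 kg
  dense soda ash: 33.75 kg
  borax-5: 93.48 kg
  Mg3Si4O10(OH)2: 44.57 kg
Total batch = 546.5 kg; LOI loss = 46.50 kg; yield = 91.49%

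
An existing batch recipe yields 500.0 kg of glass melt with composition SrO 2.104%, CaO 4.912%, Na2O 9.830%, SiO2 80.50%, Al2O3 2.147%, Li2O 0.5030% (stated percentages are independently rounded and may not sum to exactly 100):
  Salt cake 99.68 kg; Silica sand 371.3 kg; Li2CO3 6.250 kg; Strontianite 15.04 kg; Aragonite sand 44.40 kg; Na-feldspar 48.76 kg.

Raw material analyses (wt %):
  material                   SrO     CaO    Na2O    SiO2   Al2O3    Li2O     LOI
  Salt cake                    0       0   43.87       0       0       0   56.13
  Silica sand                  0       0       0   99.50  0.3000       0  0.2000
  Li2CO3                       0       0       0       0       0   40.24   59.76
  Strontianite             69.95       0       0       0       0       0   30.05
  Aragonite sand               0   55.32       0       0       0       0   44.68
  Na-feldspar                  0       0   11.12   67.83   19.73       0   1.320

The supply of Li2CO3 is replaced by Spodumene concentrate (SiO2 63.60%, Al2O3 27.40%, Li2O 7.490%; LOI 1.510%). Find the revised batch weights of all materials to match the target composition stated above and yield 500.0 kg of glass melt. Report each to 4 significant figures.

Rounding to four significant digits governs every mid-chain value as printed; all arithmetic maintains full precision at each step — exactly one rounding goes into each reported number; the derived quantities are recomputed in exact precision (the totals, yield, glass mass, ignition loss, the six compositions) using the weight values per 500.0 kg of glass, as set out in either problem or answer.
Per-oxide target masses for 500.0 kg glass melt:
  SrO: 2.104% × 500.0 = 10.52 kg
  CaO: 4.912% × 500.0 = 24.56 kg
  Na2O: 9.830% × 500.0 = 49.15 kg
  SiO2: 80.50% × 500.0 = 402.5 kg
  Al2O3: 2.147% × 500.0 = 10.74 kg
  Li2O: 0.5030% × 500.0 = 2.515 kg
Balance tally, oxide-wise, from the weights as reported, under the basis named above (oxide sums agree with the targets modulo rounding of the values):
  SrO: 15.04·0.6995 = 10.52 kg (target 10.52 kg)
  CaO: 44.40·0.5532 = 24.56 kg (target 24.56 kg)
  Na2O: 111.5·0.4387 + 1.974·0.1112 = 49.13 kg (target 49.15 kg)
  SiO2: 381.7·0.9950 + 33.58·0.6360 + 1.974·0.6783 = 402.5 kg (target 402.5 kg)
  Al2O3: 381.7·0.003000 + 33.58·0.2740 + 1.974·0.1973 = 10.74 kg (target 10.74 kg)
  Li2O: 33.58·0.07490 = 2.515 kg (target 2.515 kg)
Glass-mass closure: Σ batch − LOI loss = 500.0 kg (per-oxide target masses sum to 500.0 kg; against the stated basis, 500.0 kg — any gap is answer rounding).
Batch total: Σ batch = 588.2 kg; loss to ignition Σ batch·LOI = 88.24 kg; yield = glass ÷ total batch = 85.00%.

Revised batch per 500.0 kg glass melt:
  Salt cake: 111.5 kg
  Silica sand: 381.7 kg
  Spodumene concentrate: 33.58 kg
  Strontianite: 15.04 kg
  Aragonite sand: 44.40 kg
  Na-feldspar: 1.974 kg
Total batch = 588.2 kg; LOI loss = 88.24 kg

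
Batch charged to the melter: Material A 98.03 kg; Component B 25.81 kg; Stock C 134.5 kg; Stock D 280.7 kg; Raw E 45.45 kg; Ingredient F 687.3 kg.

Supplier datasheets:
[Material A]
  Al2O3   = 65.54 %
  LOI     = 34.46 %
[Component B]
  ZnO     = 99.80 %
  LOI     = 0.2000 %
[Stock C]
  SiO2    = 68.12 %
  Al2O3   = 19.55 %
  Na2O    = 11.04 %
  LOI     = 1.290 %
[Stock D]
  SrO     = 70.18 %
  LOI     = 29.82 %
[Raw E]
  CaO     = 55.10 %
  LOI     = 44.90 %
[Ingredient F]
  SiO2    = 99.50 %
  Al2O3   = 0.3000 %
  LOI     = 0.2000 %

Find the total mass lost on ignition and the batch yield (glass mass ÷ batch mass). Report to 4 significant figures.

LOI loss = 141.1 kg; glass = 1131 kg; yield = 88.91%

Each numeric step keeps full float precision all the way through — working values are printed rounded to four significant figures when written out — exactly one rounding goes into each reported value — derived quantities (six oxide percentages, ignition loss, the totals, the yield, glass mass) are re-derived using the weight values at 1131 kg of glass in full precision, exactly as printed in either problem or answer.
Per-material ignition loss:
  Material A: 98.03 × 0.3446 = 33.78 kg
  Component B: 25.81 × 0.002000 = 0.05162 kg
  Stock C: 134.5 × 0.01290 = 1.735 kg
  Stock D: 280.7 × 0.2982 = 83.70 kg
  Raw E: 45.45 × 0.4490 = 20.41 kg
  Ingredient F: 687.3 × 0.002000 = 1.375 kg
Total LOI = 141.1 kg
Glass = batch − LOI = 1272 − 141.1 = 1131 kg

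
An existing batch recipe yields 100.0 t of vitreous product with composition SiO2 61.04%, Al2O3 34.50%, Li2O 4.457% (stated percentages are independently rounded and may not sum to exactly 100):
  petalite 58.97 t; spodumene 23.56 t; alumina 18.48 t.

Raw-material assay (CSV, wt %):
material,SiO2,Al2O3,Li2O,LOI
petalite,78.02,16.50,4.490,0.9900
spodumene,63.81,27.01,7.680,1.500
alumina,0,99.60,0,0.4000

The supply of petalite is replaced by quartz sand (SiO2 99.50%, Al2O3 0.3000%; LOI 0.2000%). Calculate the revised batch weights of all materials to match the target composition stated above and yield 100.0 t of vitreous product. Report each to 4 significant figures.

Revised batch per 100.0 t vitreous product:
  quartz sand: 24.13 t
  spodumene: 58.03 t
  alumina: 18.83 t
Total batch = 101.0 t; LOI loss = 0.9940 t

All internal work carries exact precision throughout; mid-chain values are rounded to four significant figures when displayed — every reported number undergoes a single rounding — derived quantities are recomputed from the weighed amounts per 100.0 t of glass at full float precision (the three compositions, LOI, glass mass, the yield, totals) as written in problem or answer.
Oxide-by-oxide targets in 100.0 t vitreous product:
  SiO2: 61.04% × 100.0 = 61.04 t
  Al2O3: 34.50% × 100.0 = 34.50 t
  Li2O: 4.457% × 100.0 = 4.457 t
Balance tally, oxide-wise, from the weights as reported, on the stated basis (sums match the target masses once rounding is allowed for):
  SiO2: 24.13·0.9950 + 58.03·0.6381 = 61.04 t (target 61.04 t)
  Al2O3: 24.13·0.003000 + 58.03·0.2701 + 18.83·0.9960 = 34.50 t (target 34.50 t)
  Li2O: 58.03·0.07680 = 4.457 t (target 4.457 t)
Glass-mass bookkeeping: the batch minus its LOI: 100.0 t (the targets, summed, come to 100.0 t; versus the stated basis of 100.0 t — rounding explains the deltas).
Adding the batch up: Σ batch = 101.0 t; loss to ignition Σ batch·LOI = 0.9940 t; yield: glass divided by total = 99.02%.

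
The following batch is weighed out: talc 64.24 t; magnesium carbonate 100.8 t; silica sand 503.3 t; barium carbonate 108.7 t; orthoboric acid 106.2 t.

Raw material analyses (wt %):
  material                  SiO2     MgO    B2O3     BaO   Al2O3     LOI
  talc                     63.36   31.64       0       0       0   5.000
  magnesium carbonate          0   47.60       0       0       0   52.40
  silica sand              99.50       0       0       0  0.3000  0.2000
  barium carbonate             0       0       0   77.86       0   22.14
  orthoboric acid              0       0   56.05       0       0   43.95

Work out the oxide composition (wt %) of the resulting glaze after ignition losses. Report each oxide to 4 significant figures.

Glass mass = 755.5 t (batch 883.2 − LOI 127.8).
Composition: SiO2 71.68%, MgO 9.042%, B2O3 7.879%, BaO 11.20%, Al2O3 0.1999%

All internal work holds exact precision at all times; rounding to 4 significant digits applies to every intermediate as printed; every reported value takes a single rounding — the derived quantities, which include the totals, the yield, the five compositions, ignition loss, glass mass, are rebuilt in exact precision, precisely as stated by the problem or answer text, starting from the weights at 755.5 t of glass.
Mass of each oxide from the mix:
  SiO2: 64.24·0.6336 + 503.3·0.9950 = 541.5 t
  MgO: 64.24·0.3164 + 100.8·0.4760 = 68.31 t
  B2O3: 106.2·0.5605 = 59.53 t
  BaO: 108.7·0.7786 = 84.63 t
  Al2O3: 503.3·0.003000 = 1.510 t
LOI: 64.24·0.05000 + 100.8·0.5240 + 503.3·0.002000 + 108.7·0.2214 + 106.2·0.4395 = 127.8 t
Resulting glass, batch − LOI: 883.2 − 127.8 = 755.5 t (consistent with Σ oxide mass)
each wt % is 100 × oxide ÷ glass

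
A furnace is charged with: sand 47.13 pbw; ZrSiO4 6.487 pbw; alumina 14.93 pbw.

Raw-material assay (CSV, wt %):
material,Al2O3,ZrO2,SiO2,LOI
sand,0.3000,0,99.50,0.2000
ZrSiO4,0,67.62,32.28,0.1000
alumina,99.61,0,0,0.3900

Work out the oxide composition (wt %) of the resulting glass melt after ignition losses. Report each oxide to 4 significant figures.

Glass mass = 68.39 pbw (batch 68.55 − LOI 0.1590).
Composition: Al2O3 21.95%, ZrO2 6.414%, SiO2 71.63%

The intermediate values are rounded off to 4 significant digits when displayed. All internal work maintains exact precision at every stage — every reported number receives exactly one rounding — all derived quantities are rebuilt from the weighed amounts on 68.39 pbw of glass at exact precision (the totals, glass mass, yield, LOI, three oxide percentages), as set out in the problem or answer text.
Oxide-by-oxide delivered mass:
  Al2O3: 47.13·0.003000 + 14.93·0.9961 = 15.01 pbw
  ZrO2: 6.487·0.6762 = 4.387 pbw
  SiO2: 47.13·0.9950 + 6.487·0.3228 = 48.99 pbw
LOI: 47.13·0.002000 + 6.487·0.001000 + 14.93·0.003900 = 0.1590 pbw
Glass = total batch minus LOI = 68.55 − 0.1590 = 68.39 pbw (the oxide masses sum to this)
each wt % is 100 × oxide ÷ glass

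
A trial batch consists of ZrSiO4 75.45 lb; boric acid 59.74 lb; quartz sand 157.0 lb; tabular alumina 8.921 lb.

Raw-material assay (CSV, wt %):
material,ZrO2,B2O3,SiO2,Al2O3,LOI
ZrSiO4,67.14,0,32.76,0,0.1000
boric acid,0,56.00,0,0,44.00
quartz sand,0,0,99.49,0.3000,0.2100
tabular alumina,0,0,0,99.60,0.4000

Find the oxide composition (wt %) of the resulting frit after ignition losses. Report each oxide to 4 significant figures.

Glass mass = 274.4 lb (batch 301.1 − LOI 26.73).
Composition: ZrO2 18.46%, B2O3 12.19%, SiO2 65.94%, Al2O3 3.410%

Each numeric step runs at exact precision end to end — mid-chain values are printed (rounded to four significant digits) in the working — each reported result takes exactly one rounding. Derived quantities (the yield, LOI, totals, the four compositions, glass mass) are computed at full float precision using the weight values at 274.4 lb of glass, as quoted within either problem or answer.
Oxide masses out of the charge:
  ZrO2: 75.45·0.6714 = 50.66 lb
  B2O3: 59.74·0.5600 = 33.45 lb
  SiO2: 75.45·0.3276 + 157.0·0.9949 = 180.9 lb
  Al2O3: 157.0·0.003000 + 8.921·0.9960 = 9.356 lb
LOI: 75.45·0.001000 + 59.74·0.4400 + 157.0·0.002100 + 8.921·0.004000 = 26.73 lb
batch − LOI leaves glass = 301.1 − 26.73 = 274.4 lb (the oxide masses sum to this)
each wt % is 100 × oxide ÷ glass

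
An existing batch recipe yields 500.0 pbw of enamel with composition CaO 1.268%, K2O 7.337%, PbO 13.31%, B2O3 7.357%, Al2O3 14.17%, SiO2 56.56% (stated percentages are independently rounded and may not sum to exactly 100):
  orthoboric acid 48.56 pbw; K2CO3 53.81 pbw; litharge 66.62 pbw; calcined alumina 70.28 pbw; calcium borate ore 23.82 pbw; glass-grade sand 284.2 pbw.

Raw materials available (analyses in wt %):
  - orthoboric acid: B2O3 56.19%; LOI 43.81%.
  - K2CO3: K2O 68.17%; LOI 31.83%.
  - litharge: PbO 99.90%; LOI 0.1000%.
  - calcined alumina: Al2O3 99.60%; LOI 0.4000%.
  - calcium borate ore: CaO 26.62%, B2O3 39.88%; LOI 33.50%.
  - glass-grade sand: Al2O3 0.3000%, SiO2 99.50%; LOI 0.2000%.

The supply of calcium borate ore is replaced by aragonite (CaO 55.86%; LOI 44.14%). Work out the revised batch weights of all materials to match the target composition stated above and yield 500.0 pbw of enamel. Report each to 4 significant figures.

Values along the way appear, rounded to four significant figures, in the working; the whole derivation runs at exact precision throughout. Exactly one rounding lands on every reported number; derived quantities, including the six compositions, yield, net glass mass, the totals, LOI, are rebuilt starting from the weights at 500.0 pbw of glass at exact precision, as written in the question or the answer.
Per-oxide target masses for 500.0 pbw enamel:
  CaO: 1.268% × 500.0 = 6.340 pbw
  K2O: 7.337% × 500.0 = 36.68 pbw
  PbO: 13.31% × 500.0 = 66.55 pbw
  B2O3: 7.357% × 500.0 = 36.78 pbw
  Al2O3: 14.17% × 500.0 = 70.85 pbw
  SiO2: 56.56% × 500.0 = 282.8 pbw
Mass-balance tally per oxide per the reported batch figures, on the stated basis (every target is met by its sum exact up to rounding of places):
  CaO: 11.35·0.5586 = 6.340 pbw (target 6.340 pbw)
  K2O: 53.81·0.6817 = 36.68 pbw (target 36.68 pbw)
  PbO: 66.62·0.9990 = 66.55 pbw (target 66.55 pbw)
  B2O3: 65.47·0.5619 = 36.79 pbw (target 36.78 pbw)
  Al2O3: 70.28·0.9960 + 284.2·0.003000 = 70.85 pbw (target 70.85 pbw)
  SiO2: 284.2·0.9950 = 282.8 pbw (target 282.8 pbw)
Mass balance on the glass: total batch − LOI = 500.0 pbw (summing oxide targets gives 500.0 pbw; against the stated basis, 500.0 pbw — gaps are rounding artifacts).
Whole-batch sum: Σ batch = 551.7 pbw; Σ batch·LOI gives LOI loss = 51.74 pbw; yield: glass divided by total = 90.62%.

Revised batch per 500.0 pbw enamel:
  orthoboric acid: 65.47 pbw
  K2CO3: 53.81 pbw
  litharge: 66.62 pbw
  calcined alumina: 70.28 pbw
  aragonite: 11.35 pbw
  glass-grade sand: 284.2 pbw
Total batch = 551.7 pbw; LOI loss = 51.74 pbw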